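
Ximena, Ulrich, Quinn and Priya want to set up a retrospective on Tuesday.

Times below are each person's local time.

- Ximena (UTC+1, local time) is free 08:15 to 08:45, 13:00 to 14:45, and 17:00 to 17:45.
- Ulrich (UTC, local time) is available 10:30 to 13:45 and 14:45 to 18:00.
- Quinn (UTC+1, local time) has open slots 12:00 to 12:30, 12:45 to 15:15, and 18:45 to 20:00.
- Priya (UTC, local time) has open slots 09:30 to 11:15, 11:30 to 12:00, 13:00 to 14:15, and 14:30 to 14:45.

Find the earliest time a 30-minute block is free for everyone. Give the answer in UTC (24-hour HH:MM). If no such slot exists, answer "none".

13:00

Ximena → UTC: 07:15–07:45, 12:00–13:45, 16:00–16:45.
Ulrich → UTC: 10:30–13:45, 14:45–18:00.
Quinn → UTC: 11:00–11:30, 11:45–14:15, 17:45–19:00.
Priya → UTC: 09:30–11:15, 11:30–12:00, 13:00–14:15, 14:30–14:45.
Ximena ∩ Ulrich: 12:00–13:45, 16:00–16:45.
Ximena ∩ Ulrich ∩ Quinn: 12:00–13:45.
Ximena ∩ Ulrich ∩ Quinn ∩ Priya: 13:00–13:45.
Windows ≥ 30 min: 13:00–13:45.
Earliest such window starts at 13:00.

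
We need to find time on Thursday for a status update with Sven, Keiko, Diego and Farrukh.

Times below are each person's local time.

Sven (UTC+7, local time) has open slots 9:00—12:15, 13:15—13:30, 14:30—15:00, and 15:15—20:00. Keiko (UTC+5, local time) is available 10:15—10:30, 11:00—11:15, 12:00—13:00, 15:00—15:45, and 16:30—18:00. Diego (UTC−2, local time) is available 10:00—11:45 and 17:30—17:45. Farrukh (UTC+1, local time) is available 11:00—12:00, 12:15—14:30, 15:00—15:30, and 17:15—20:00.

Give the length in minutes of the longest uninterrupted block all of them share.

Sven → UTC: 02:00–05:15, 06:15–06:30, 07:30–08:00, 08:15–13:00.
Keiko → UTC: 05:15–05:30, 06:00–06:15, 07:00–08:00, 10:00–10:45, 11:30–13:00.
Diego → UTC: 12:00–13:45, 19:30–19:45.
Farrukh → UTC: 10:00–11:00, 11:15–13:30, 14:00–14:30, 16:15–19:00.
Sven ∩ Keiko: 07:30–08:00, 10:00–10:45, 11:30–13:00.
Sven ∩ Keiko ∩ Diego: 12:00–13:00.
Sven ∩ Keiko ∩ Diego ∩ Farrukh: 12:00–13:00.
Single common window of 60 minutes.

60 minutes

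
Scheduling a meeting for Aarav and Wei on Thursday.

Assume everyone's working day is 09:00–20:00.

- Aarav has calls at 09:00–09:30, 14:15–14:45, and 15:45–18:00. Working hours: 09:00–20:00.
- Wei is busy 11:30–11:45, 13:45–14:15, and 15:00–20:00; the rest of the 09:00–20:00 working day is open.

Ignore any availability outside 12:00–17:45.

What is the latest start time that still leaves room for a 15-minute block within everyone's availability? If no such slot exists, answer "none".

14:45

Aarav free within 09:00–20:00: 09:30–14:15, 14:45–15:45, 18:00–20:00.
Wei free within 09:00–20:00: 09:00–11:30, 11:45–13:45, 14:15–15:00.
Aarav ∩ Wei: 09:30–11:30, 11:45–13:45, 14:45–15:00.
Restricted to 12:00–17:45: 12:00–13:45, 14:45–15:00.
Windows ≥ 15 min: 12:00–13:45, 14:45–15:00.
Latest start in the last window 14:45–15:00 is 15:00 − 15 min = 14:45.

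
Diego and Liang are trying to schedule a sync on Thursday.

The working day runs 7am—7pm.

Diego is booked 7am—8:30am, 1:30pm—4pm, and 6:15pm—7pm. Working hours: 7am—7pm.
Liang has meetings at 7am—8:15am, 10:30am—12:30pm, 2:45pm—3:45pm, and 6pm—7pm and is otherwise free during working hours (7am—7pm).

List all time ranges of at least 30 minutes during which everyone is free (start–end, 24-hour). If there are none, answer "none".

08:30–10:30, 12:30–13:30, 16:00–18:00

Diego free within 07:00–19:00: 08:30–13:30, 16:00–18:15.
Liang free within 07:00–19:00: 08:15–10:30, 12:30–14:45, 15:45–18:00.
Diego ∩ Liang: 08:30–10:30, 12:30–13:30, 16:00–18:00.
Windows ≥ 30 min: 08:30–10:30, 12:30–13:30, 16:00–18:00.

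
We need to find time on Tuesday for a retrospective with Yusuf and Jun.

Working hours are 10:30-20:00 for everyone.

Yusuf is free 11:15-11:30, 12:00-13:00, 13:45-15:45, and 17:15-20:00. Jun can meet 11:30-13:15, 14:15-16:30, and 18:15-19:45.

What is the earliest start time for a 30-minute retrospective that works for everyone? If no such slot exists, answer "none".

Yusuf ∩ Jun: 12:00–13:00, 14:15–15:45, 18:15–19:45.
Windows ≥ 30 min: 12:00–13:00, 14:15–15:45, 18:15–19:45.
Earliest such window starts at 12:00.

12:00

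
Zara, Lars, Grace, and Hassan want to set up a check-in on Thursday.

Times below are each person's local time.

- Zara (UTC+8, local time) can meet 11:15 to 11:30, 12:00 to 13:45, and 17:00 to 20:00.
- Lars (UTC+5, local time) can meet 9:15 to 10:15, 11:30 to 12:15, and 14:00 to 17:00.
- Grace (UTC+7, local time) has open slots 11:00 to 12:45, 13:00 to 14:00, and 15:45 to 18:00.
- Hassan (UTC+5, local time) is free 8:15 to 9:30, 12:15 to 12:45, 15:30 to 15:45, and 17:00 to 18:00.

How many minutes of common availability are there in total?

30 minutes

Zara → UTC: 03:15–03:30, 04:00–05:45, 09:00–12:00.
Lars → UTC: 04:15–05:15, 06:30–07:15, 09:00–12:00.
Grace → UTC: 04:00–05:45, 06:00–07:00, 08:45–11:00.
Hassan → UTC: 03:15–04:30, 07:15–07:45, 10:30–10:45, 12:00–13:00.
Zara ∩ Lars: 04:15–05:15, 09:00–12:00.
Zara ∩ Lars ∩ Grace: 04:15–05:15, 09:00–11:00.
Zara ∩ Lars ∩ Grace ∩ Hassan: 04:15–04:30, 10:30–10:45.
Total common minutes: 15 + 15 = 30.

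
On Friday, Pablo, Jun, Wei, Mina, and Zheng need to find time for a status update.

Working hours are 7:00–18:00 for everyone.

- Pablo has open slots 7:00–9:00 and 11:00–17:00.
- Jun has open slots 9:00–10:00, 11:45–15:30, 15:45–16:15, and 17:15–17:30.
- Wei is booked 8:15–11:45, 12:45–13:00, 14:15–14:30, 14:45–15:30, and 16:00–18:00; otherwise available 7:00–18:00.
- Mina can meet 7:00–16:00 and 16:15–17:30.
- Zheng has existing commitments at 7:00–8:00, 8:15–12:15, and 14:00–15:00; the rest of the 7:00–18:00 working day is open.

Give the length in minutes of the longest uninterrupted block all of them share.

Wei free within 07:00–18:00: 07:00–08:15, 11:45–12:45, 13:00–14:15, 14:30–14:45, 15:30–16:00.
Zheng free within 07:00–18:00: 08:00–08:15, 12:15–14:00, 15:00–18:00.
Pablo ∩ Jun: 11:45–15:30, 15:45–16:15.
Pablo ∩ Jun ∩ Wei: 11:45–12:45, 13:00–14:15, 14:30–14:45, 15:45–16:00.
Pablo ∩ Jun ∩ Wei ∩ Mina: 11:45–12:45, 13:00–14:15, 14:30–14:45, 15:45–16:00.
Pablo ∩ Jun ∩ Wei ∩ Mina ∩ Zheng: 12:15–12:45, 13:00–14:00, 15:45–16:00.
Common window lengths: 30, 60, 15 min; longest is 60.

60 minutes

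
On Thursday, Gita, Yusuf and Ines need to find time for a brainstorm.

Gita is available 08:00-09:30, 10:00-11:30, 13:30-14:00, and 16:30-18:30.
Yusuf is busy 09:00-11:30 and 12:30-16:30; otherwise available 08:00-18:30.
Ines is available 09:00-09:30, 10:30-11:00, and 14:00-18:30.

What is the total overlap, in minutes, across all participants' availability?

120 minutes

Yusuf free within 08:00–18:30: 08:00–09:00, 11:30–12:30, 16:30–18:30.
Gita ∩ Yusuf: 08:00–09:00, 16:30–18:30.
Gita ∩ Yusuf ∩ Ines: 16:30–18:30.
Total common minutes: 120.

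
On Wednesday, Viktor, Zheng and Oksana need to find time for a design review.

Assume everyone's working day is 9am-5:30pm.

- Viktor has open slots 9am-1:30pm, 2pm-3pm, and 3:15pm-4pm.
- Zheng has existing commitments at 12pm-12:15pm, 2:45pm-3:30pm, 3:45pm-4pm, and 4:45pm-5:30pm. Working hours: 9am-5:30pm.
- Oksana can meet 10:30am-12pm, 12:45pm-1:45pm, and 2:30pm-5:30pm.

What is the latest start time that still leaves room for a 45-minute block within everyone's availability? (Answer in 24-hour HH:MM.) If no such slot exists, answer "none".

12:45

Zheng free within 09:00–17:30: 09:00–12:00, 12:15–14:45, 15:30–15:45, 16:00–16:45.
Viktor ∩ Zheng: 09:00–12:00, 12:15–13:30, 14:00–14:45, 15:30–15:45.
Viktor ∩ Zheng ∩ Oksana: 10:30–12:00, 12:45–13:30, 14:30–14:45, 15:30–15:45.
Windows ≥ 45 min: 10:30–12:00, 12:45–13:30.
Latest start in the last window 12:45–13:30 is 13:30 − 45 min = 12:45.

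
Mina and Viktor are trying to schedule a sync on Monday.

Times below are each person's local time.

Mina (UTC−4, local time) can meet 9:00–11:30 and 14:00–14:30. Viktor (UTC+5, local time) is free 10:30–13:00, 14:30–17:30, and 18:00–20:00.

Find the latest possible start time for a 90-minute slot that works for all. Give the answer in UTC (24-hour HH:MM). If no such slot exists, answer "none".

Mina → UTC: 13:00–15:30, 18:00–18:30.
Viktor → UTC: 05:30–08:00, 09:30–12:30, 13:00–15:00.
Mina ∩ Viktor: 13:00–15:00.
Windows ≥ 90 min: 13:00–15:00.
Latest start in the last window 13:00–15:00 is 15:00 − 90 min = 13:30.

13:30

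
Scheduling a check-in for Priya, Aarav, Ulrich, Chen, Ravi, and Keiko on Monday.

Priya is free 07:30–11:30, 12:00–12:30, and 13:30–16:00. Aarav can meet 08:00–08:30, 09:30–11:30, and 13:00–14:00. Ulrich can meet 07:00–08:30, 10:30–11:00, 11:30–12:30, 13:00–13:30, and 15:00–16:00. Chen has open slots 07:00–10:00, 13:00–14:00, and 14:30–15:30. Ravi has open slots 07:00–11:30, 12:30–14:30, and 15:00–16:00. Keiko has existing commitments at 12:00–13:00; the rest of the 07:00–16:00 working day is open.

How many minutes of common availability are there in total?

30 minutes

Keiko free within 07:00–16:00: 07:00–12:00, 13:00–16:00.
Priya ∩ Aarav: 08:00–08:30, 09:30–11:30, 13:30–14:00.
Priya ∩ Aarav ∩ Ulrich: 08:00–08:30, 10:30–11:00.
Priya ∩ Aarav ∩ Ulrich ∩ Chen: 08:00–08:30.
Priya ∩ Aarav ∩ Ulrich ∩ Chen ∩ Ravi: 08:00–08:30.
Priya ∩ Aarav ∩ Ulrich ∩ Chen ∩ Ravi ∩ Keiko: 08:00–08:30.
Total common minutes: 30.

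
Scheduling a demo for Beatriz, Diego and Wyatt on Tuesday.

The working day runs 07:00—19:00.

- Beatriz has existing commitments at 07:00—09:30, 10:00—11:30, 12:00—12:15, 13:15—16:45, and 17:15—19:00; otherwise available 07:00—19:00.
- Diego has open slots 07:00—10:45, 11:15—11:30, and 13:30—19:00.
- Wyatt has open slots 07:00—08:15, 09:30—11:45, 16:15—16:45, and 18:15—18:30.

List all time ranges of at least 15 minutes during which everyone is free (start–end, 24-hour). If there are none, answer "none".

Beatriz free within 07:00–19:00: 09:30–10:00, 11:30–12:00, 12:15–13:15, 16:45–17:15.
Beatriz ∩ Diego: 09:30–10:00, 16:45–17:15.
Beatriz ∩ Diego ∩ Wyatt: 09:30–10:00.
Windows ≥ 15 min: 09:30–10:00.

09:30–10:00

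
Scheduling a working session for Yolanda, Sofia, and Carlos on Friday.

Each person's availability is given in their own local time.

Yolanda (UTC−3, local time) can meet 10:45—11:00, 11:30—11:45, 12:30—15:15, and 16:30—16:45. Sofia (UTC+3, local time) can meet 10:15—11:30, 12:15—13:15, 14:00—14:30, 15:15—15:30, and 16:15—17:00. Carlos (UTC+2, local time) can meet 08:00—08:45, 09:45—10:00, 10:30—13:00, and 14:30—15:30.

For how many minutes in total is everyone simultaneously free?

0 minutes

Yolanda → UTC: 13:45–14:00, 14:30–14:45, 15:30–18:15, 19:30–19:45.
Sofia → UTC: 07:15–08:30, 09:15–10:15, 11:00–11:30, 12:15–12:30, 13:15–14:00.
Carlos → UTC: 06:00–06:45, 07:45–08:00, 08:30–11:00, 12:30–13:30.
Yolanda ∩ Sofia: 13:45–14:00.
Yolanda ∩ Sofia ∩ Carlos: (none).
Total common minutes: 0.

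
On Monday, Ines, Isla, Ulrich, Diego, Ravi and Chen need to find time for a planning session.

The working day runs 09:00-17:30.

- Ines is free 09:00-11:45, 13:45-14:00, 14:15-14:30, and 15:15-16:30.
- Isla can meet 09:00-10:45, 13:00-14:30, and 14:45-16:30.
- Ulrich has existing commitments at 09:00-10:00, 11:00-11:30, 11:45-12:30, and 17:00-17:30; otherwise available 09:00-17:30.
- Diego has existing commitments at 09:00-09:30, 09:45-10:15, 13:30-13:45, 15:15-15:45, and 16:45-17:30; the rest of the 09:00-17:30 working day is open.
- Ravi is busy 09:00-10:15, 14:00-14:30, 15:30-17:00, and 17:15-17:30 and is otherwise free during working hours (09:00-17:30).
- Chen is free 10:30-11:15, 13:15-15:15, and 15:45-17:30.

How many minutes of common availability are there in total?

30 minutes

Ulrich free within 09:00–17:30: 10:00–11:00, 11:30–11:45, 12:30–17:00.
Diego free within 09:00–17:30: 09:30–09:45, 10:15–13:30, 13:45–15:15, 15:45–16:45.
Ravi free within 09:00–17:30: 10:15–14:00, 14:30–15:30, 17:00–17:15.
Ines ∩ Isla: 09:00–10:45, 13:45–14:00, 14:15–14:30, 15:15–16:30.
Ines ∩ Isla ∩ Ulrich: 10:00–10:45, 13:45–14:00, 14:15–14:30, 15:15–16:30.
Ines ∩ Isla ∩ Ulrich ∩ Diego: 10:15–10:45, 13:45–14:00, 14:15–14:30, 15:45–16:30.
Ines ∩ Isla ∩ Ulrich ∩ Diego ∩ Ravi: 10:15–10:45, 13:45–14:00.
Ines ∩ Isla ∩ Ulrich ∩ Diego ∩ Ravi ∩ Chen: 10:30–10:45, 13:45–14:00.
Total common minutes: 15 + 15 = 30.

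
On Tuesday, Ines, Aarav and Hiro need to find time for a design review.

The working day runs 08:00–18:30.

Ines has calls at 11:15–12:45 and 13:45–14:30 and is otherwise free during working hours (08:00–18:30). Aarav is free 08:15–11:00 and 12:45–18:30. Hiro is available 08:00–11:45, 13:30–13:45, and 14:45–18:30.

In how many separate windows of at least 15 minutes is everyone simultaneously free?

Ines free within 08:00–18:30: 08:00–11:15, 12:45–13:45, 14:30–18:30.
Ines ∩ Aarav: 08:15–11:00, 12:45–13:45, 14:30–18:30.
Ines ∩ Aarav ∩ Hiro: 08:15–11:00, 13:30–13:45, 14:45–18:30.
Windows ≥ 15 min: 08:15–11:00, 13:30–13:45, 14:45–18:30.
That's 3 windows.

3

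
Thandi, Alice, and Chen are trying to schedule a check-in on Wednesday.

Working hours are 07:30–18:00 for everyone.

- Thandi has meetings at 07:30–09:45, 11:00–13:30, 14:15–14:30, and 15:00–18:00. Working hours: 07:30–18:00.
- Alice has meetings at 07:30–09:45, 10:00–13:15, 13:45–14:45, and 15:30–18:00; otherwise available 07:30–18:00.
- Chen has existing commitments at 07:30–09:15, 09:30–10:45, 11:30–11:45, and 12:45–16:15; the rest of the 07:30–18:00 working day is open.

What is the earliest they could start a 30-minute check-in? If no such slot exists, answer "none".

Thandi free within 07:30–18:00: 09:45–11:00, 13:30–14:15, 14:30–15:00.
Alice free within 07:30–18:00: 09:45–10:00, 13:15–13:45, 14:45–15:30.
Chen free within 07:30–18:00: 09:15–09:30, 10:45–11:30, 11:45–12:45, 16:15–18:00.
Thandi ∩ Alice: 09:45–10:00, 13:30–13:45, 14:45–15:00.
Thandi ∩ Alice ∩ Chen: (none).
Windows ≥ 30 min: (none).

none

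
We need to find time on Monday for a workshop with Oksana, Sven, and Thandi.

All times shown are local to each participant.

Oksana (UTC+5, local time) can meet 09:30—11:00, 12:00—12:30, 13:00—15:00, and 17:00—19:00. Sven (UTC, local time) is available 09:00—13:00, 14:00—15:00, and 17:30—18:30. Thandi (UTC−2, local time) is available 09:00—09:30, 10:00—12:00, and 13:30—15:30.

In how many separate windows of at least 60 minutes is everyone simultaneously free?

Oksana → UTC: 04:30–06:00, 07:00–07:30, 08:00–10:00, 12:00–14:00.
Sven → UTC: 09:00–13:00, 14:00–15:00, 17:30–18:30.
Thandi → UTC: 11:00–11:30, 12:00–14:00, 15:30–17:30.
Oksana ∩ Sven: 09:00–10:00, 12:00–13:00.
Oksana ∩ Sven ∩ Thandi: 12:00–13:00.
Windows ≥ 60 min: 12:00–13:00.
That's 1 window.

1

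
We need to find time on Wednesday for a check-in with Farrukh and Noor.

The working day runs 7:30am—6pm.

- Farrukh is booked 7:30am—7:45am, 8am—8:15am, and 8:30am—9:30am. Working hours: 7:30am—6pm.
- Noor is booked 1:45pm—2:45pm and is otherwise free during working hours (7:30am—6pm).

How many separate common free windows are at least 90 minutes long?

Farrukh free within 07:30–18:00: 07:45–08:00, 08:15–08:30, 09:30–18:00.
Noor free within 07:30–18:00: 07:30–13:45, 14:45–18:00.
Farrukh ∩ Noor: 07:45–08:00, 08:15–08:30, 09:30–13:45, 14:45–18:00.
Windows ≥ 90 min: 09:30–13:45, 14:45–18:00.
That's 2 windows.

2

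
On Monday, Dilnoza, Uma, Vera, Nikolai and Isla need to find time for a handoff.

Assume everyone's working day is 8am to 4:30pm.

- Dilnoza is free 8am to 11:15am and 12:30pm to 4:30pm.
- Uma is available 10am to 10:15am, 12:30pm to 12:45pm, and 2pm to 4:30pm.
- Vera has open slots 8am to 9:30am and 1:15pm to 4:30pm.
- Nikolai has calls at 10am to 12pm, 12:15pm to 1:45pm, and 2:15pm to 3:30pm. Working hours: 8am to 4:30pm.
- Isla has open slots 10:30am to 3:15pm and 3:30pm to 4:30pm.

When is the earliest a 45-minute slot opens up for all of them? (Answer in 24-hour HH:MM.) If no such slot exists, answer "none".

15:30

Nikolai free within 08:00–16:30: 08:00–10:00, 12:00–12:15, 13:45–14:15, 15:30–16:30.
Dilnoza ∩ Uma: 10:00–10:15, 12:30–12:45, 14:00–16:30.
Dilnoza ∩ Uma ∩ Vera: 14:00–16:30.
Dilnoza ∩ Uma ∩ Vera ∩ Nikolai: 14:00–14:15, 15:30–16:30.
Dilnoza ∩ Uma ∩ Vera ∩ Nikolai ∩ Isla: 14:00–14:15, 15:30–16:30.
Windows ≥ 45 min: 15:30–16:30.
Earliest such window starts at 15:30.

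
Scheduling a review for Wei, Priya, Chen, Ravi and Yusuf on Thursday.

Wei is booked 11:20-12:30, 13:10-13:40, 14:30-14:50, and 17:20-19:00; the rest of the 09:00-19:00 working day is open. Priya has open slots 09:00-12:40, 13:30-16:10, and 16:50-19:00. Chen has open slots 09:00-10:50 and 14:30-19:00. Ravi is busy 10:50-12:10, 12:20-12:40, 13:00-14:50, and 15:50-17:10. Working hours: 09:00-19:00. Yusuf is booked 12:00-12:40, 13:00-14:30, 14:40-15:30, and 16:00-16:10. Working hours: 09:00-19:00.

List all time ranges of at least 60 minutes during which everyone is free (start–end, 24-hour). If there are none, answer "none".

Wei free within 09:00–19:00: 09:00–11:20, 12:30–13:10, 13:40–14:30, 14:50–17:20.
Ravi free within 09:00–19:00: 09:00–10:50, 12:10–12:20, 12:40–13:00, 14:50–15:50, 17:10–19:00.
Yusuf free within 09:00–19:00: 09:00–12:00, 12:40–13:00, 14:30–14:40, 15:30–16:00, 16:10–19:00.
Wei ∩ Priya: 09:00–11:20, 12:30–12:40, 13:40–14:30, 14:50–16:10, 16:50–17:20.
Wei ∩ Priya ∩ Chen: 09:00–10:50, 14:50–16:10, 16:50–17:20.
Wei ∩ Priya ∩ Chen ∩ Ravi: 09:00–10:50, 14:50–15:50, 17:10–17:20.
Wei ∩ Priya ∩ Chen ∩ Ravi ∩ Yusuf: 09:00–10:50, 15:30–15:50, 17:10–17:20.
Windows ≥ 60 min: 09:00–10:50.

09:00–10:50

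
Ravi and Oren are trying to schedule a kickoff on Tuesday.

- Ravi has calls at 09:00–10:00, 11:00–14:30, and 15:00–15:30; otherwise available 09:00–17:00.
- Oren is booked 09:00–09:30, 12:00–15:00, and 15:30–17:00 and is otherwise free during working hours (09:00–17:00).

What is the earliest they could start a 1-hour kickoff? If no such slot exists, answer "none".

10:00

Ravi free within 09:00–17:00: 10:00–11:00, 14:30–15:00, 15:30–17:00.
Oren free within 09:00–17:00: 09:30–12:00, 15:00–15:30.
Ravi ∩ Oren: 10:00–11:00.
Windows ≥ 60 min: 10:00–11:00.
Earliest such window starts at 10:00.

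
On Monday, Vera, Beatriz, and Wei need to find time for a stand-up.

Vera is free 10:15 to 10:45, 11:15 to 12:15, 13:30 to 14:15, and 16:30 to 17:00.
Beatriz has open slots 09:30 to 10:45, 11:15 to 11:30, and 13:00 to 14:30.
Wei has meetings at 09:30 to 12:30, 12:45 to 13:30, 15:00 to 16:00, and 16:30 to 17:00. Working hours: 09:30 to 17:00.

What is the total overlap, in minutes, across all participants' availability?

45 minutes

Wei free within 09:30–17:00: 12:30–12:45, 13:30–15:00, 16:00–16:30.
Vera ∩ Beatriz: 10:15–10:45, 11:15–11:30, 13:30–14:15.
Vera ∩ Beatriz ∩ Wei: 13:30–14:15.
Total common minutes: 45.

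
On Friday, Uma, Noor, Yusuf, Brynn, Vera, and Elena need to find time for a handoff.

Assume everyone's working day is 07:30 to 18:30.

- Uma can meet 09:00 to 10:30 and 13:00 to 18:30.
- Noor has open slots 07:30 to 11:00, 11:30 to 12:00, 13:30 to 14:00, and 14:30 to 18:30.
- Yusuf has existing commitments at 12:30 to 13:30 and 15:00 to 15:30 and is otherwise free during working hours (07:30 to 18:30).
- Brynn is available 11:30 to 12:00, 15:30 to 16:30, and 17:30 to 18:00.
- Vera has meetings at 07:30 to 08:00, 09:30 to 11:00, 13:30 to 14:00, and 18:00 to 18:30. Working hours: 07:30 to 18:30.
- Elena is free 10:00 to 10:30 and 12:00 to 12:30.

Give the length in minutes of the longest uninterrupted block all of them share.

Yusuf free within 07:30–18:30: 07:30–12:30, 13:30–15:00, 15:30–18:30.
Vera free within 07:30–18:30: 08:00–09:30, 11:00–13:30, 14:00–18:00.
Uma ∩ Noor: 09:00–10:30, 13:30–14:00, 14:30–18:30.
Uma ∩ Noor ∩ Yusuf: 09:00–10:30, 13:30–14:00, 14:30–15:00, 15:30–18:30.
Uma ∩ Noor ∩ Yusuf ∩ Brynn: 15:30–16:30, 17:30–18:00.
Uma ∩ Noor ∩ Yusuf ∩ Brynn ∩ Vera: 15:30–16:30, 17:30–18:00.
Uma ∩ Noor ∩ Yusuf ∩ Brynn ∩ Vera ∩ Elena: (none).
No common window.

0 minutes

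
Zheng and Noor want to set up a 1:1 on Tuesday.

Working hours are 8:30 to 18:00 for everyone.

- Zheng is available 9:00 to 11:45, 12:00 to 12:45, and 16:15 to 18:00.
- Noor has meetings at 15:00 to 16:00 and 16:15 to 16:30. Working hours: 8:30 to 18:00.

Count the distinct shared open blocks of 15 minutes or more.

3

Noor free within 08:30–18:00: 08:30–15:00, 16:00–16:15, 16:30–18:00.
Zheng ∩ Noor: 09:00–11:45, 12:00–12:45, 16:30–18:00.
Windows ≥ 15 min: 09:00–11:45, 12:00–12:45, 16:30–18:00.
That's 3 windows.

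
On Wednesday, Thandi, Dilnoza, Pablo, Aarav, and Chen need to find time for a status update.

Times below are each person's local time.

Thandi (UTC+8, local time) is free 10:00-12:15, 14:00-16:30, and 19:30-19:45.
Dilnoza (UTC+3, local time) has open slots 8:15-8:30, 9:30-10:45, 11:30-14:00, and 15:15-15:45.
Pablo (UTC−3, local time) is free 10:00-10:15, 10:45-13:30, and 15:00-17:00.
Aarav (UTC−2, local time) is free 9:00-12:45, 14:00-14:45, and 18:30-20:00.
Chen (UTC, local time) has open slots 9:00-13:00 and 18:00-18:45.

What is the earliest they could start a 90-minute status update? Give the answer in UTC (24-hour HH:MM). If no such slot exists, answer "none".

Thandi → UTC: 02:00–04:15, 06:00–08:30, 11:30–11:45.
Dilnoza → UTC: 05:15–05:30, 06:30–07:45, 08:30–11:00, 12:15–12:45.
Pablo → UTC: 13:00–13:15, 13:45–16:30, 18:00–20:00.
Aarav → UTC: 11:00–14:45, 16:00–16:45, 20:30–22:00.
Chen → UTC: 09:00–13:00, 18:00–18:45.
Thandi ∩ Dilnoza: 06:30–07:45.
Thandi ∩ Dilnoza ∩ Pablo: (none).
Thandi ∩ Dilnoza ∩ Pablo ∩ Aarav: (none).
Thandi ∩ Dilnoza ∩ Pablo ∩ Aarav ∩ Chen: (none).
Windows ≥ 90 min: (none).

none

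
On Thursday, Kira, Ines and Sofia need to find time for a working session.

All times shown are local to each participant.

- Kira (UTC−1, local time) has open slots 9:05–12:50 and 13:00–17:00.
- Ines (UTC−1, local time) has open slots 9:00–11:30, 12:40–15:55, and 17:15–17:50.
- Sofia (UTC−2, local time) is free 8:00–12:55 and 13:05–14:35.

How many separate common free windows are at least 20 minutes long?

3

Kira → UTC: 10:05–13:50, 14:00–18:00.
Ines → UTC: 10:00–12:30, 13:40–16:55, 18:15–18:50.
Sofia → UTC: 10:00–14:55, 15:05–16:35.
Kira ∩ Ines: 10:05–12:30, 13:40–13:50, 14:00–16:55.
Kira ∩ Ines ∩ Sofia: 10:05–12:30, 13:40–13:50, 14:00–14:55, 15:05–16:35.
Windows ≥ 20 min: 10:05–12:30, 14:00–14:55, 15:05–16:35.
That's 3 windows.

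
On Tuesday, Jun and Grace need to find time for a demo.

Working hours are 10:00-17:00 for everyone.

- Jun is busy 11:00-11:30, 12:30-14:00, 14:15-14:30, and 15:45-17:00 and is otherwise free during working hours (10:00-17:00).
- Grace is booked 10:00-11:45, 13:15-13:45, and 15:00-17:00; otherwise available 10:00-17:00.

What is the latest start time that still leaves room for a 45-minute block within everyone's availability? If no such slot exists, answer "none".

11:45

Jun free within 10:00–17:00: 10:00–11:00, 11:30–12:30, 14:00–14:15, 14:30–15:45.
Grace free within 10:00–17:00: 11:45–13:15, 13:45–15:00.
Jun ∩ Grace: 11:45–12:30, 14:00–14:15, 14:30–15:00.
Windows ≥ 45 min: 11:45–12:30.
Latest start in the last window 11:45–12:30 is 12:30 − 45 min = 11:45.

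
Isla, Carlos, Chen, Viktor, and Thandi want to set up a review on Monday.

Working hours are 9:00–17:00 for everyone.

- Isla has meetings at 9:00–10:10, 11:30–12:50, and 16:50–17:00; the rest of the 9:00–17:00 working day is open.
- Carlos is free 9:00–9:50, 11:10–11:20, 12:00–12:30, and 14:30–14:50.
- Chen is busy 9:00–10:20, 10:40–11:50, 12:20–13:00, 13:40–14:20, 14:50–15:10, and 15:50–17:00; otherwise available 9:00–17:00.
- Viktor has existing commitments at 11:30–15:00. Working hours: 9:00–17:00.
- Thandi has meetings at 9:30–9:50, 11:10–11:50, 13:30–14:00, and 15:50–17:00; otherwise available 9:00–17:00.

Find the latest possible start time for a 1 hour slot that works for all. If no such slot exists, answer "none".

none

Isla free within 09:00–17:00: 10:10–11:30, 12:50–16:50.
Chen free within 09:00–17:00: 10:20–10:40, 11:50–12:20, 13:00–13:40, 14:20–14:50, 15:10–15:50.
Viktor free within 09:00–17:00: 09:00–11:30, 15:00–17:00.
Thandi free within 09:00–17:00: 09:00–09:30, 09:50–11:10, 11:50–13:30, 14:00–15:50.
Isla ∩ Carlos: 11:10–11:20, 14:30–14:50.
Isla ∩ Carlos ∩ Chen: 14:30–14:50.
Isla ∩ Carlos ∩ Chen ∩ Viktor: (none).
Isla ∩ Carlos ∩ Chen ∩ Viktor ∩ Thandi: (none).
Windows ≥ 60 min: (none).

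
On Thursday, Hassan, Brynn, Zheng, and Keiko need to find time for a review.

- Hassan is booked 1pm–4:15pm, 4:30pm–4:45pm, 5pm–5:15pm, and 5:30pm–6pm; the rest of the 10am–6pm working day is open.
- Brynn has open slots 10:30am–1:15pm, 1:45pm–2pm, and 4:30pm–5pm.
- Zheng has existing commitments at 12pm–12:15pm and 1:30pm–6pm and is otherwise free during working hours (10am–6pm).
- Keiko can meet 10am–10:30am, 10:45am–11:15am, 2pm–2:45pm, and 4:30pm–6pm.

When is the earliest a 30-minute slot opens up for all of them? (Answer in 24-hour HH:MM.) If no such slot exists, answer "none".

Hassan free within 10:00–18:00: 10:00–13:00, 16:15–16:30, 16:45–17:00, 17:15–17:30.
Zheng free within 10:00–18:00: 10:00–12:00, 12:15–13:30.
Hassan ∩ Brynn: 10:30–13:00, 16:45–17:00.
Hassan ∩ Brynn ∩ Zheng: 10:30–12:00, 12:15–13:00.
Hassan ∩ Brynn ∩ Zheng ∩ Keiko: 10:45–11:15.
Windows ≥ 30 min: 10:45–11:15.
Earliest such window starts at 10:45.

10:45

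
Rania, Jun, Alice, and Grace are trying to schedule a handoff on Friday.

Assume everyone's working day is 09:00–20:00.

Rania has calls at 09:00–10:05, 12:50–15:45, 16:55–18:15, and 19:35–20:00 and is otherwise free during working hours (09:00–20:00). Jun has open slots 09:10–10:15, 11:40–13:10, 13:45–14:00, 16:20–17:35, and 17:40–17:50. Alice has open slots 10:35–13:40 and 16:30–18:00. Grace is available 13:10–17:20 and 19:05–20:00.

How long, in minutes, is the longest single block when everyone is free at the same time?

25 minutes

Rania free within 09:00–20:00: 10:05–12:50, 15:45–16:55, 18:15–19:35.
Rania ∩ Jun: 10:05–10:15, 11:40–12:50, 16:20–16:55.
Rania ∩ Jun ∩ Alice: 11:40–12:50, 16:30–16:55.
Rania ∩ Jun ∩ Alice ∩ Grace: 16:30–16:55.
Single common window of 25 minutes.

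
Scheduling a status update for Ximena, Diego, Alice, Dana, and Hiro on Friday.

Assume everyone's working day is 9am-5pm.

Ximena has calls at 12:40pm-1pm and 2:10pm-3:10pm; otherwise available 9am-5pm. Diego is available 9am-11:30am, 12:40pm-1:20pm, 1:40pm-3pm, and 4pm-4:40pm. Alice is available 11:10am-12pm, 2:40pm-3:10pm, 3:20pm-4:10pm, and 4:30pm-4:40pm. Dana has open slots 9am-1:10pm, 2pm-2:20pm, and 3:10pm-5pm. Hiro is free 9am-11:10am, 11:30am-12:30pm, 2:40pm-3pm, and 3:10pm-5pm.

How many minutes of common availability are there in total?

Ximena free within 09:00–17:00: 09:00–12:40, 13:00–14:10, 15:10–17:00.
Ximena ∩ Diego: 09:00–11:30, 13:00–13:20, 13:40–14:10, 16:00–16:40.
Ximena ∩ Diego ∩ Alice: 11:10–11:30, 16:00–16:10, 16:30–16:40.
Ximena ∩ Diego ∩ Alice ∩ Dana: 11:10–11:30, 16:00–16:10, 16:30–16:40.
Ximena ∩ Diego ∩ Alice ∩ Dana ∩ Hiro: 16:00–16:10, 16:30–16:40.
Total common minutes: 10 + 10 = 20.

20 minutes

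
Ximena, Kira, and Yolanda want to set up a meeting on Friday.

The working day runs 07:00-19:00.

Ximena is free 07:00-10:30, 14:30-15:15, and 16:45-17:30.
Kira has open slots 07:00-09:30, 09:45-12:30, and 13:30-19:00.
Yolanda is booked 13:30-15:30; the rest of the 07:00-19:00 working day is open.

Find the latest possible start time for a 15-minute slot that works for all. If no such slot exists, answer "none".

Yolanda free within 07:00–19:00: 07:00–13:30, 15:30–19:00.
Ximena ∩ Kira: 07:00–09:30, 09:45–10:30, 14:30–15:15, 16:45–17:30.
Ximena ∩ Kira ∩ Yolanda: 07:00–09:30, 09:45–10:30, 16:45–17:30.
Windows ≥ 15 min: 07:00–09:30, 09:45–10:30, 16:45–17:30.
Latest start in the last window 16:45–17:30 is 17:30 − 15 min = 17:15.

17:15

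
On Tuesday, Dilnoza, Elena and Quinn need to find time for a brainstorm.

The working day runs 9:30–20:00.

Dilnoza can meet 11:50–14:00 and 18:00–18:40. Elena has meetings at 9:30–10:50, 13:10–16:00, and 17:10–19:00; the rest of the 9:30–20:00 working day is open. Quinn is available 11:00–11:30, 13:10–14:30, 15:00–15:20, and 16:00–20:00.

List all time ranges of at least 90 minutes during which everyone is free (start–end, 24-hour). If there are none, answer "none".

Elena free within 09:30–20:00: 10:50–13:10, 16:00–17:10, 19:00–20:00.
Dilnoza ∩ Elena: 11:50–13:10.
Dilnoza ∩ Elena ∩ Quinn: (none).
Windows ≥ 90 min: (none).

none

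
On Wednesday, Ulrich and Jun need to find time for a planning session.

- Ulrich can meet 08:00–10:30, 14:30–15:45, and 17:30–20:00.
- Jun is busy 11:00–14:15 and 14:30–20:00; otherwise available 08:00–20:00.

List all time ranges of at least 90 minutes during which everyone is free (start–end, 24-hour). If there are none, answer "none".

08:00–10:30

Jun free within 08:00–20:00: 08:00–11:00, 14:15–14:30.
Ulrich ∩ Jun: 08:00–10:30.
Windows ≥ 90 min: 08:00–10:30.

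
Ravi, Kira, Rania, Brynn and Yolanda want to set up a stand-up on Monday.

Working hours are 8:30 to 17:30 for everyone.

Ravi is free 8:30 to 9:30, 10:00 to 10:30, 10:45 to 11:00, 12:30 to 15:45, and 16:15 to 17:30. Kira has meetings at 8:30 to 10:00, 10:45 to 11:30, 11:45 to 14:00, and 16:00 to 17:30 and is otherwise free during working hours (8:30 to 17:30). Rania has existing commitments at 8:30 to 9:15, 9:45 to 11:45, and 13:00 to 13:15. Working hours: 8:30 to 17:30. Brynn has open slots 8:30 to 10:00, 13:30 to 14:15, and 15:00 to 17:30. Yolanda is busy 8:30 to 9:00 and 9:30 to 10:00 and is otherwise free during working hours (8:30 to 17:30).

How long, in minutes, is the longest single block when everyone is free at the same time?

45 minutes

Kira free within 08:30–17:30: 10:00–10:45, 11:30–11:45, 14:00–16:00.
Rania free within 08:30–17:30: 09:15–09:45, 11:45–13:00, 13:15–17:30.
Yolanda free within 08:30–17:30: 09:00–09:30, 10:00–17:30.
Ravi ∩ Kira: 10:00–10:30, 14:00–15:45.
Ravi ∩ Kira ∩ Rania: 14:00–15:45.
Ravi ∩ Kira ∩ Rania ∩ Brynn: 14:00–14:15, 15:00–15:45.
Ravi ∩ Kira ∩ Rania ∩ Brynn ∩ Yolanda: 14:00–14:15, 15:00–15:45.
Common window lengths: 15, 45 min; longest is 45.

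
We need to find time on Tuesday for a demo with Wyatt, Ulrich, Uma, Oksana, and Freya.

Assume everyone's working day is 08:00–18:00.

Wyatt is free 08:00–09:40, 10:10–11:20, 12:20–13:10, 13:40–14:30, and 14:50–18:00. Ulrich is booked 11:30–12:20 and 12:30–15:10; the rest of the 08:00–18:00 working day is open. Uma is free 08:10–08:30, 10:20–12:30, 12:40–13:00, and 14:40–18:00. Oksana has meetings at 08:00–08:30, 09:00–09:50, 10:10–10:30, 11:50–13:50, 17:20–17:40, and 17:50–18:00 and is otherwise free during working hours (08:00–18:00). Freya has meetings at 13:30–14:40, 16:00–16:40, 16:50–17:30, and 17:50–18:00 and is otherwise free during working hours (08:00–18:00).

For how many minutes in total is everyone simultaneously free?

120 minutes

Ulrich free within 08:00–18:00: 08:00–11:30, 12:20–12:30, 15:10–18:00.
Oksana free within 08:00–18:00: 08:30–09:00, 09:50–10:10, 10:30–11:50, 13:50–17:20, 17:40–17:50.
Freya free within 08:00–18:00: 08:00–13:30, 14:40–16:00, 16:40–16:50, 17:30–17:50.
Wyatt ∩ Ulrich: 08:00–09:40, 10:10–11:20, 12:20–12:30, 15:10–18:00.
Wyatt ∩ Ulrich ∩ Uma: 08:10–08:30, 10:20–11:20, 12:20–12:30, 15:10–18:00.
Wyatt ∩ Ulrich ∩ Uma ∩ Oksana: 10:30–11:20, 15:10–17:20, 17:40–17:50.
Wyatt ∩ Ulrich ∩ Uma ∩ Oksana ∩ Freya: 10:30–11:20, 15:10–16:00, 16:40–16:50, 17:40–17:50.
Total common minutes: 50 + 50 + 10 + 10 = 120.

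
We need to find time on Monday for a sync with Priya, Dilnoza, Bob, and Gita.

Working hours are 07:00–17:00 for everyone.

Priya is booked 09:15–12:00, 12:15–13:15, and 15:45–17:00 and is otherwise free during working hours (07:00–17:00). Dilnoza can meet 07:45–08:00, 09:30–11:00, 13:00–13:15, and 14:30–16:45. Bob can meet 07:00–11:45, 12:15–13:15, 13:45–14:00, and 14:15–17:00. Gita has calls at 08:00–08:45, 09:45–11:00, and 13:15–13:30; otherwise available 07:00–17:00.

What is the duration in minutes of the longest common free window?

Priya free within 07:00–17:00: 07:00–09:15, 12:00–12:15, 13:15–15:45.
Gita free within 07:00–17:00: 07:00–08:00, 08:45–09:45, 11:00–13:15, 13:30–17:00.
Priya ∩ Dilnoza: 07:45–08:00, 14:30–15:45.
Priya ∩ Dilnoza ∩ Bob: 07:45–08:00, 14:30–15:45.
Priya ∩ Dilnoza ∩ Bob ∩ Gita: 07:45–08:00, 14:30–15:45.
Common window lengths: 15, 75 min; longest is 75.

75 minutes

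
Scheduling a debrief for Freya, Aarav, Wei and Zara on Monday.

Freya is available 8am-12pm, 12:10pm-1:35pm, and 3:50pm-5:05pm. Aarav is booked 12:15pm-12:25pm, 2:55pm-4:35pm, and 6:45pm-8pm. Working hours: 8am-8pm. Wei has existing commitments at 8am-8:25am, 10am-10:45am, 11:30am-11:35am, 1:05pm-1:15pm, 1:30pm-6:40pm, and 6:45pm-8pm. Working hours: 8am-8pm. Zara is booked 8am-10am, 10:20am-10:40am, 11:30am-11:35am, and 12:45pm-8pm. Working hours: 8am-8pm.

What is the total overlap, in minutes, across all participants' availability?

Aarav free within 08:00–20:00: 08:00–12:15, 12:25–14:55, 16:35–18:45.
Wei free within 08:00–20:00: 08:25–10:00, 10:45–11:30, 11:35–13:05, 13:15–13:30, 18:40–18:45.
Zara free within 08:00–20:00: 10:00–10:20, 10:40–11:30, 11:35–12:45.
Freya ∩ Aarav: 08:00–12:00, 12:10–12:15, 12:25–13:35, 16:35–17:05.
Freya ∩ Aarav ∩ Wei: 08:25–10:00, 10:45–11:30, 11:35–12:00, 12:10–12:15, 12:25–13:05, 13:15–13:30.
Freya ∩ Aarav ∩ Wei ∩ Zara: 10:45–11:30, 11:35–12:00, 12:10–12:15, 12:25–12:45.
Total common minutes: 45 + 25 + 5 + 20 = 95.

95 minutes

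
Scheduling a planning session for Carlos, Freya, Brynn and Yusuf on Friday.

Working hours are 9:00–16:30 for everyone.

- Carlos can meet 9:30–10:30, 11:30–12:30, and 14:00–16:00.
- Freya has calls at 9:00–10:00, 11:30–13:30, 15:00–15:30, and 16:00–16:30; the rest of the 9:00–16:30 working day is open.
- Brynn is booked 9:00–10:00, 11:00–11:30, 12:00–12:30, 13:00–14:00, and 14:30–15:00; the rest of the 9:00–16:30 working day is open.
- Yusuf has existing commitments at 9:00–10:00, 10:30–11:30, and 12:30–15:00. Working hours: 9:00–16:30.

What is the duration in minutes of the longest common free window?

30 minutes

Freya free within 09:00–16:30: 10:00–11:30, 13:30–15:00, 15:30–16:00.
Brynn free within 09:00–16:30: 10:00–11:00, 11:30–12:00, 12:30–13:00, 14:00–14:30, 15:00–16:30.
Yusuf free within 09:00–16:30: 10:00–10:30, 11:30–12:30, 15:00–16:30.
Carlos ∩ Freya: 10:00–10:30, 14:00–15:00, 15:30–16:00.
Carlos ∩ Freya ∩ Brynn: 10:00–10:30, 14:00–14:30, 15:30–16:00.
Carlos ∩ Freya ∩ Brynn ∩ Yusuf: 10:00–10:30, 15:30–16:00.
Common window lengths: 30, 30 min; longest is 30.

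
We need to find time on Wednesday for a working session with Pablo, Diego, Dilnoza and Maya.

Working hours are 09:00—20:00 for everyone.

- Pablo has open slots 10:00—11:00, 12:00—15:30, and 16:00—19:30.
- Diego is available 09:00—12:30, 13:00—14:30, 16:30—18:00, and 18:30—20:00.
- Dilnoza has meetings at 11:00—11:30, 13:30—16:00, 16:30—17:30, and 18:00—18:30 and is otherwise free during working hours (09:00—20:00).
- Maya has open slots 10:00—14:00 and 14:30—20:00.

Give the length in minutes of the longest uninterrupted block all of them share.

60 minutes

Dilnoza free within 09:00–20:00: 09:00–11:00, 11:30–13:30, 16:00–16:30, 17:30–18:00, 18:30–20:00.
Pablo ∩ Diego: 10:00–11:00, 12:00–12:30, 13:00–14:30, 16:30–18:00, 18:30–19:30.
Pablo ∩ Diego ∩ Dilnoza: 10:00–11:00, 12:00–12:30, 13:00–13:30, 17:30–18:00, 18:30–19:30.
Pablo ∩ Diego ∩ Dilnoza ∩ Maya: 10:00–11:00, 12:00–12:30, 13:00–13:30, 17:30–18:00, 18:30–19:30.
Common window lengths: 60, 30, 30, 30, 60 min; longest is 60.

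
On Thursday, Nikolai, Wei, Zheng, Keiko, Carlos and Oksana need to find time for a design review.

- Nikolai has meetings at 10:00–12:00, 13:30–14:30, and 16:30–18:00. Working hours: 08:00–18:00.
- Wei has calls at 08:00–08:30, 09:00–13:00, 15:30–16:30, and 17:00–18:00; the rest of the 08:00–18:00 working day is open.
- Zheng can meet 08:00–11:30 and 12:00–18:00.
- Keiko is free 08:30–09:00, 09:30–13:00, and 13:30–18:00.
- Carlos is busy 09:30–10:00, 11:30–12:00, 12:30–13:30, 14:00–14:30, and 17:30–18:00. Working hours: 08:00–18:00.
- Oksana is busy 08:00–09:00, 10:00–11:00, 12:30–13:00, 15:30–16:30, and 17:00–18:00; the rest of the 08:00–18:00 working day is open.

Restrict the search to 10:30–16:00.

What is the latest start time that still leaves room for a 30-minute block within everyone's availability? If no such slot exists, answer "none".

15:00

Nikolai free within 08:00–18:00: 08:00–10:00, 12:00–13:30, 14:30–16:30.
Wei free within 08:00–18:00: 08:30–09:00, 13:00–15:30, 16:30–17:00.
Carlos free within 08:00–18:00: 08:00–09:30, 10:00–11:30, 12:00–12:30, 13:30–14:00, 14:30–17:30.
Oksana free within 08:00–18:00: 09:00–10:00, 11:00–12:30, 13:00–15:30, 16:30–17:00.
Nikolai ∩ Wei: 08:30–09:00, 13:00–13:30, 14:30–15:30.
Nikolai ∩ Wei ∩ Zheng: 08:30–09:00, 13:00–13:30, 14:30–15:30.
Nikolai ∩ Wei ∩ Zheng ∩ Keiko: 08:30–09:00, 14:30–15:30.
Nikolai ∩ Wei ∩ Zheng ∩ Keiko ∩ Carlos: 08:30–09:00, 14:30–15:30.
Nikolai ∩ Wei ∩ Zheng ∩ Keiko ∩ Carlos ∩ Oksana: 14:30–15:30.
Restricted to 10:30–16:00: 14:30–15:30.
Windows ≥ 30 min: 14:30–15:30.
Latest start in the last window 14:30–15:30 is 15:30 − 30 min = 15:00.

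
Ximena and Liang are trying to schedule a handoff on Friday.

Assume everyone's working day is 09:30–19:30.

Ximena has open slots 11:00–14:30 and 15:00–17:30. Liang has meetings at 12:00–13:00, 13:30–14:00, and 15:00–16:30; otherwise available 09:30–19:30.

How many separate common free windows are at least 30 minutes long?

Liang free within 09:30–19:30: 09:30–12:00, 13:00–13:30, 14:00–15:00, 16:30–19:30.
Ximena ∩ Liang: 11:00–12:00, 13:00–13:30, 14:00–14:30, 16:30–17:30.
Windows ≥ 30 min: 11:00–12:00, 13:00–13:30, 14:00–14:30, 16:30–17:30.
That's 4 windows.

4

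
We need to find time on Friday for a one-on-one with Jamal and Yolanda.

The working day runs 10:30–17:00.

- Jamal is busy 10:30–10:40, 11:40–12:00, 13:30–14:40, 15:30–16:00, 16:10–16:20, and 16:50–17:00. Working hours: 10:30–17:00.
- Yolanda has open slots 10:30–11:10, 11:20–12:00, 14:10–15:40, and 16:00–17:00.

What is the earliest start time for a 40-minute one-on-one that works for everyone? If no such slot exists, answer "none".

Jamal free within 10:30–17:00: 10:40–11:40, 12:00–13:30, 14:40–15:30, 16:00–16:10, 16:20–16:50.
Jamal ∩ Yolanda: 10:40–11:10, 11:20–11:40, 14:40–15:30, 16:00–16:10, 16:20–16:50.
Windows ≥ 40 min: 14:40–15:30.
Earliest such window starts at 14:40.

14:40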